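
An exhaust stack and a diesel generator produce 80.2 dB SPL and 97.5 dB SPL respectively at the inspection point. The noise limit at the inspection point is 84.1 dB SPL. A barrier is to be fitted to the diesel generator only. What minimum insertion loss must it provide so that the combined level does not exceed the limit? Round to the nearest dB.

Fixed contribution from the other source: Σ 10^(L/10) = 10^(80.2/10) = 1.047e+08 (80.20 dB SPL).
The limit corresponds to 10^(84.1/10) = 2.570e+08; subtracting the fixed part leaves 1.523e+08 for the diesel generator, i.e. 81.83 dB SPL.
Required insertion loss = 97.5 − 81.83 = 15.67 dB.

16 dB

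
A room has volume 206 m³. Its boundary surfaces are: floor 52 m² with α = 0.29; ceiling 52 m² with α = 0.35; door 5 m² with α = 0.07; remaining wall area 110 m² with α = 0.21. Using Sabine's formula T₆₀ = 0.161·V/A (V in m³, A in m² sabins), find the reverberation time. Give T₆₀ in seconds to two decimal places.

A = Σ Sᵢαᵢ = 52·0.29 + 52·0.35 + 5·0.07 + 110·0.21 = 56.73 m².
T₆₀ = 0.161 × 206 / 56.73 = 0.585 s.

0.58 s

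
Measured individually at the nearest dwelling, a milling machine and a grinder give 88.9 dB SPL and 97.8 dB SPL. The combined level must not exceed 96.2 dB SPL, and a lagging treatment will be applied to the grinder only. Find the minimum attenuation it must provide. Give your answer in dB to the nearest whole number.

2 dB

Fixed contribution from the other source: Σ 10^(L/10) = 10^(88.9/10) = 7.762e+08 (88.90 dB SPL).
The limit corresponds to 10^(96.2/10) = 4.169e+09; subtracting the fixed part leaves 3.392e+09 for the grinder, i.e. 95.31 dB SPL.
So the grinder must be reduced from 97.8 to 95.31 dB SPL: IL = 2.49 dB.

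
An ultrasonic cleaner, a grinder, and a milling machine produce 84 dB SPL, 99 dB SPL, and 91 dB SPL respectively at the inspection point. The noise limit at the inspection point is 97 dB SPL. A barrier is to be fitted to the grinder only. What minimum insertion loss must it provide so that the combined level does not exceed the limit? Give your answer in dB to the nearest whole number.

4 dB

Fixed contribution from the other sources: Σ 10^(L/10) = 10^(84/10) + 10^(91/10) = 1.510e+09 (91.79 dB SPL).
The limit corresponds to 10^(97/10) = 5.012e+09; subtracting the fixed part leaves 3.502e+09 for the grinder, i.e. 95.44 dB SPL.
So the grinder must be reduced from 99 to 95.44 dB SPL: IL = 3.56 dB.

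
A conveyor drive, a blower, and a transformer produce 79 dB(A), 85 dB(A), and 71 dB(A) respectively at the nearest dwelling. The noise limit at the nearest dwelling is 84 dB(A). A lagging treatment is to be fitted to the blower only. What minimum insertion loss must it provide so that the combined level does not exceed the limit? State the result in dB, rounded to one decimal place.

Fixed contribution from the other sources: Σ 10^(L/10) = 10^(79/10) + 10^(71/10) = 9.202e+07 (79.64 dB(A)).
To meet 84 dB(A) overall, the treated blower may contribute at most 10^(84/10) − 9.202e+07 = 1.592e+08, i.e. 82.02 dB(A).
So the blower must be reduced from 85 to 82.02 dB(A): IL = 2.98 dB.

3.0 dB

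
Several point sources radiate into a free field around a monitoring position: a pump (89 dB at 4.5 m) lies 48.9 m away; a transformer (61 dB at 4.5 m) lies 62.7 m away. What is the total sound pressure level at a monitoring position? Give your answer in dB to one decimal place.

68.3 dB

Propagate each source to the receiver with L = L_ref − 20·log₁₀(r/r_ref), then add intensities.
pump: 89 − 20·log₁₀(48.9/4.5) = 89 − 20.72 = 68.28 dB.
transformer: 61 − 20·log₁₀(62.7/4.5) = 61 − 22.88 = 38.12 dB.
Σ 10^(L/10) = 6.733e+06 → L_total = 10·log₁₀(6.733e+06) = 68.28 dB.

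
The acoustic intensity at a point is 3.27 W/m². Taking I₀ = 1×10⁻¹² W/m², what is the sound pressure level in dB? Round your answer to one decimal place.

Dividing by I₀ shifts the exponent by 12: I/I₀ = 3.27×10^12.
L = 10·(0.5145 + 12) = 125.15 dB.

125.1 dB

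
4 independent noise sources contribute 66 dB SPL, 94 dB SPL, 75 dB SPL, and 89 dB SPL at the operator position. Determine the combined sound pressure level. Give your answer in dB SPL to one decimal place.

Incoherent sources combine by intensity addition: L_total = 10·log₁₀(Σ 10^(L_i/10)).
Σ 10^(L/10) = 10^(66/10) + 10^(94/10) + 10^(75/10) + 10^(89/10) = 3.342e+09.
L_total = 10·log₁₀(3.342e+09) = 95.24 dB SPL.

95.2 dB SPL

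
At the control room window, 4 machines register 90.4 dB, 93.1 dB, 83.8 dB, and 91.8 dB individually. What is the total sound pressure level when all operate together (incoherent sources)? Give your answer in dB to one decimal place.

96.9 dB

For uncorrelated sources the intensities add, so convert each level to linear form, sum, and take 10·log₁₀ of the total.
Σ 10^(L/10) = 10^(90.4/10) + 10^(93.1/10) + 10^(83.8/10) + 10^(91.8/10) = 4.892e+09.
L_total = 10·log₁₀(4.892e+09) = 96.89 dB.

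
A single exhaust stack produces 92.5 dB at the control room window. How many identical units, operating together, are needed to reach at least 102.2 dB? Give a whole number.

The shortfall is 102.2 − 92.5 = 9.7 dB, and N units add 10·log₁₀ N, so need 10·log₁₀ N ≥ 9.7.
N ≥ 10^(9.7/10) = 9.333, so N = 10.

10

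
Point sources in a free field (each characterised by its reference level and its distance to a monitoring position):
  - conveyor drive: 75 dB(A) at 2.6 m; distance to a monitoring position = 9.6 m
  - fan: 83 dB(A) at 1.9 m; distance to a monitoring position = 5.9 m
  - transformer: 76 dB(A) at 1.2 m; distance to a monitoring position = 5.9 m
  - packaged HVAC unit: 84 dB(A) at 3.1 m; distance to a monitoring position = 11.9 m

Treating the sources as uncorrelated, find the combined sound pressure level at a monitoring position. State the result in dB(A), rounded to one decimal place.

First find each source's level at the receiver (point-source: −20·log₁₀(r/r_ref)), then combine on an intensity basis.
conveyor drive: 75 − 20·log₁₀(9.6/2.6) = 75 − 11.35 = 63.65 dB(A).
fan: 83 − 20·log₁₀(5.9/1.9) = 83 − 9.84 = 73.16 dB(A).
transformer: 76 − 20·log₁₀(5.9/1.2) = 76 − 13.83 = 62.17 dB(A).
packaged HVAC unit: 84 − 20·log₁₀(11.9/3.1) = 84 − 11.68 = 72.32 dB(A).
Σ 10^(L/10) = 4.170e+07 → L_total = 10·log₁₀(4.170e+07) = 76.20 dB(A).

76.2 dB(A)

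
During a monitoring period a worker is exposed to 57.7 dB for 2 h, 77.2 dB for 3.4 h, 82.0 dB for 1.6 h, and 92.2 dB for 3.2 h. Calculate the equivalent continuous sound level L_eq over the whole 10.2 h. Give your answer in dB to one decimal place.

87.5 dB

L_eq = 10·log₁₀[(1/T)·Σ tᵢ·10^(Lᵢ/10)] with T = 10.2 h.
Σ tᵢ·10^(Lᵢ/10) = 2·10^(57.7/10) + 3.4·10^(77.2/10) + 1.6·10^(82.0/10) + 3.2·10^(92.2/10) = 5.744e+09.
L_eq = 10·log₁₀(5.744e+09/10.2) = 87.51 dB.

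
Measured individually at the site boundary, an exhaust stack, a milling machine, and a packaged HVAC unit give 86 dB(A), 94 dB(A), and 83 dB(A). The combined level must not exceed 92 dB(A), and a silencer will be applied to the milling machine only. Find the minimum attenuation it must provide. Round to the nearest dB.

4 dB

The untreated sources together contribute 10^(86/10) + 10^(83/10) = 5.976e+08, i.e. 87.76 dB(A).
To meet 92 dB(A) overall, the treated milling machine may contribute at most 10^(92/10) − 5.976e+08 = 9.873e+08, i.e. 89.94 dB(A).
So the milling machine must be reduced from 94 to 89.94 dB(A): IL = 4.06 dB.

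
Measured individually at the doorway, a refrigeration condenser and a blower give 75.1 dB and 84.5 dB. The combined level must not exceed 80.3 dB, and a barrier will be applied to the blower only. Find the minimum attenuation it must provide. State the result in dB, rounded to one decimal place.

Fixed contribution from the other source: Σ 10^(L/10) = 10^(75.1/10) = 3.236e+07 (75.10 dB).
The limit corresponds to 10^(80.3/10) = 1.072e+08; subtracting the fixed part leaves 7.479e+07 for the blower, i.e. 78.74 dB.
So the blower must be reduced from 84.5 to 78.74 dB: IL = 5.76 dB.

5.8 dB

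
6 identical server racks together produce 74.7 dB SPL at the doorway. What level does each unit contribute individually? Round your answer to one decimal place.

For N identical incoherent sources L_total = L₁ + 10·log₁₀ N, so L₁ = 74.7 − 10·log₁₀(6) = 74.7 − 7.782.

66.9 dB SPL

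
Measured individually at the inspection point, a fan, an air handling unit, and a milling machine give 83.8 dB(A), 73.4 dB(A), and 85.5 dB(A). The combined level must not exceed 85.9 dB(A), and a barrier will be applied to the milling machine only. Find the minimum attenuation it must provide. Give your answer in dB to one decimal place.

4.5 dB

Everything except the milling machine sums to 10^(83.8/10) + 10^(73.4/10) = 2.618e+08 in linear terms, 84.18 dB(A).
The limit corresponds to 10^(85.9/10) = 3.890e+08; subtracting the fixed part leaves 1.273e+08 for the milling machine, i.e. 81.05 dB(A).
So the milling machine must be reduced from 85.5 to 81.05 dB(A): IL = 4.45 dB.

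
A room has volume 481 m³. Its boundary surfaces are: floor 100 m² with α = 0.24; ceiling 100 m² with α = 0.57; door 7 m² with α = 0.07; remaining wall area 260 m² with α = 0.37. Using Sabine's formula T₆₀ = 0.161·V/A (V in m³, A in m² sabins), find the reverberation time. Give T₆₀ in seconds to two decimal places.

Total absorption A = 100·0.24 + 100·0.57 + 7·0.07 + 260·0.37 = 177.69 m² sabins.
T₆₀ = 0.161·V/A = 0.161·481/177.69 = 0.436 s.

0.44 s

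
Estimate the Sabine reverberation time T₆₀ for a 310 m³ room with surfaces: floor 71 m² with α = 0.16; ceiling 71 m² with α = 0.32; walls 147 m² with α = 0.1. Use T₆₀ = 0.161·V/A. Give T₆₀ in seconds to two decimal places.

A = Σ Sᵢαᵢ = 71·0.16 + 71·0.32 + 147·0.1 = 48.78 m².
T₆₀ = 0.161·V/A = 0.161·310/48.78 = 1.023 s.

1.02 s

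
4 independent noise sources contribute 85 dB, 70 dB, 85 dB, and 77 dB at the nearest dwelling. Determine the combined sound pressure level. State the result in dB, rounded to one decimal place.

For uncorrelated sources the intensities add, so convert each level to linear form, sum, and take 10·log₁₀ of the total.
Σ 10^(L/10) = 10^(85/10) + 10^(70/10) + 10^(85/10) + 10^(77/10) = 6.926e+08.
L_total = 10·log₁₀(6.926e+08) = 88.40 dB.

88.4 dB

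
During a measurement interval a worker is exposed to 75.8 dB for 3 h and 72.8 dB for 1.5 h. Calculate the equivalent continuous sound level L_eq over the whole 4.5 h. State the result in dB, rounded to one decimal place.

L_eq = 10·log₁₀[(1/T)·Σ tᵢ·10^(Lᵢ/10)] with T = 4.5 h.
Σ tᵢ·10^(Lᵢ/10) = 3·10^(75.8/10) + 1.5·10^(72.8/10) = 1.426e+08.
L_eq = 10·log₁₀(1.426e+08/4.5) = 75.01 dB.

75.0 dB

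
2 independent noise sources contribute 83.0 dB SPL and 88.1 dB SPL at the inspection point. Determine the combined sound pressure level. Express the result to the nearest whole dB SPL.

For uncorrelated sources the intensities add, so convert each level to linear form, sum, and take 10·log₁₀ of the total.
Σ 10^(L/10) = 10^(83.0/10) + 10^(88.1/10) = 8.452e+08.
L_total = 10·log₁₀(8.452e+08) = 89.27 dB SPL.

89 dB SPL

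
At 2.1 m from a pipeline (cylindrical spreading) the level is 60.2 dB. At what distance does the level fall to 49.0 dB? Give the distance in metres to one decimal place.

For a line source L₁ − L₂ = 10·log₁₀(r₂/r₁), so r₂ = r₁·10^((L₁−L₂)/10).
r₂ = 2.1·10^((60.2−49.0)/10) = 2.1·10^(11.2/10) = 27.68 m.

27.7 m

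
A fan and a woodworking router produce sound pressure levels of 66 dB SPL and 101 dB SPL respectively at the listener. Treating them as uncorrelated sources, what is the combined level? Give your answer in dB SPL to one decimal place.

101.0 dB SPL

For uncorrelated sources the intensities add, so convert each level to linear form, sum, and take 10·log₁₀ of the total.
Σ 10^(L/10) = 10^(66/10) + 10^(101/10) = 1.259e+10.
L_total = 10·log₁₀(1.259e+10) = 101.00 dB SPL.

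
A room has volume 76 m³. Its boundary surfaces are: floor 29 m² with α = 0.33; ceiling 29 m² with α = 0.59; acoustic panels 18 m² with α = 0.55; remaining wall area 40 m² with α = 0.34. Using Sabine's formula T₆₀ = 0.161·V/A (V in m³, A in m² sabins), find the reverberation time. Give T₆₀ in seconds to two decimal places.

0.24 s

Total absorption A = 29·0.33 + 29·0.59 + 18·0.55 + 40·0.34 = 50.18 m² sabins.
T₆₀ = 0.161 × 76 / 50.18 = 0.244 s.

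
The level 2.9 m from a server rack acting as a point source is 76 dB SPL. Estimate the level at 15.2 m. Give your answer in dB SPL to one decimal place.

61.6 dB SPL

Point-source attenuation: ΔL = 20·log₁₀(r₂/r₁) = 20·log₁₀(15.2/2.9) = 14.389 dB.
L₂ = 76 − 20·log₁₀(15.2/2.9) = 76 − 14.389 = 61.61 dB SPL.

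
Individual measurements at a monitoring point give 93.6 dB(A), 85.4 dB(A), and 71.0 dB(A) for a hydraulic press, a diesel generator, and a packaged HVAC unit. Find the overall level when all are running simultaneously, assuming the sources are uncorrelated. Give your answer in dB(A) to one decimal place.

Incoherent sources combine by intensity addition: L_total = 10·log₁₀(Σ 10^(L_i/10)).
Σ 10^(L/10) = 10^(93.6/10) + 10^(85.4/10) + 10^(71.0/10) = 2.650e+09.
L_total = 10·log₁₀(2.650e+09) = 94.23 dB(A).

94.2 dB(A)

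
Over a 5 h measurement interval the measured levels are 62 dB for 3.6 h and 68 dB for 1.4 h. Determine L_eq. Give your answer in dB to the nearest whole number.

Weight each interval's intensity by its duration and average over T = 5 h:
Σ tᵢ·10^(Lᵢ/10) = 3.6·10^(62/10) + 1.4·10^(68/10) = 1.454e+07.
L_eq = 10·log₁₀(1.454e+07/5) = 64.64 dB.

65 dB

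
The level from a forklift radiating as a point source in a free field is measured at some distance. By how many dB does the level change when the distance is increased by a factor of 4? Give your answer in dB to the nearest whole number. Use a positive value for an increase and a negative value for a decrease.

-12 dB

A point source loses 6 dB per doubling of distance; generally ΔL = −20·log₁₀(r₂/r₁).
ΔL = −20·log₁₀(4) = -12.04 dB.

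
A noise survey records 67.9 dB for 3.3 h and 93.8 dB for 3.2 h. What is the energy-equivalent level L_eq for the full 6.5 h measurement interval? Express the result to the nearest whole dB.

91 dB

The energy average is taken in the linear domain: L_eq = 10·log₁₀[(Σ tᵢ·10^(Lᵢ/10))/T], T = 6.5 h.
Σ tᵢ·10^(Lᵢ/10) = 3.3·10^(67.9/10) + 3.2·10^(93.8/10) = 7.697e+09.
L_eq = 10·log₁₀(7.697e+09/6.5) = 90.73 dB.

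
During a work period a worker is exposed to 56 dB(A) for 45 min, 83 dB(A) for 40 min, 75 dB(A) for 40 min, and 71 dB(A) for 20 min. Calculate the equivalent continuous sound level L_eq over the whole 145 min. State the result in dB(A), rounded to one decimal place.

The energy average is taken in the linear domain: L_eq = 10·log₁₀[(Σ tᵢ·10^(Lᵢ/10))/T], T = 145 min.
Σ tᵢ·10^(Lᵢ/10) = 45·10^(56/10) + 40·10^(83/10) + 40·10^(75/10) + 20·10^(71/10) = 9.516e+09.
L_eq = 10·log₁₀(9.516e+09/145) = 78.17 dB(A).

78.2 dB(A)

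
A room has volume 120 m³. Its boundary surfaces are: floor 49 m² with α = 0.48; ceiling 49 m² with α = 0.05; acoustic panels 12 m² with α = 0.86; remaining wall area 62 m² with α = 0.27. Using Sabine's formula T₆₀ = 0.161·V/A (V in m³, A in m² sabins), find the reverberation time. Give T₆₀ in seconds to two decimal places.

Total absorption A = 49·0.48 + 49·0.05 + 12·0.86 + 62·0.27 = 53.03 m² sabins.
T₆₀ = 0.161 × 120 / 53.03 = 0.364 s.

0.36 s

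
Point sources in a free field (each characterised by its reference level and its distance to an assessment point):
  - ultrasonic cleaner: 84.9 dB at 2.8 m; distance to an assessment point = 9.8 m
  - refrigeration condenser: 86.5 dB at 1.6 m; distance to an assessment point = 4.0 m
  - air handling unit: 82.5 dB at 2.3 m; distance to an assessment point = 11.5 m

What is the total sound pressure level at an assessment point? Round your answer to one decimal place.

80.2 dB

Propagate each source to the receiver with L = L_ref − 20·log₁₀(r/r_ref), then add intensities.
ultrasonic cleaner: 84.9 − 20·log₁₀(9.8/2.8) = 84.9 − 10.88 = 74.02 dB.
refrigeration condenser: 86.5 − 20·log₁₀(4.0/1.6) = 86.5 − 7.96 = 78.54 dB.
air handling unit: 82.5 − 20·log₁₀(11.5/2.3) = 82.5 − 13.98 = 68.52 dB.
Σ 10^(L/10) = 1.038e+08 → L_total = 10·log₁₀(1.038e+08) = 80.16 dB.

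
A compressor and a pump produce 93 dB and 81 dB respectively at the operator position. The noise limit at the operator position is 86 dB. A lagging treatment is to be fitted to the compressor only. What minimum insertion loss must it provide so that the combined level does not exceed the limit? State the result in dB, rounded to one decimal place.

8.7 dB

The untreated sources together contribute 10^(81/10) = 1.259e+08, i.e. 81.00 dB.
The limit corresponds to 10^(86/10) = 3.981e+08; subtracting the fixed part leaves 2.722e+08 for the compressor, i.e. 84.35 dB.
Required insertion loss = 93 − 84.35 = 8.65 dB.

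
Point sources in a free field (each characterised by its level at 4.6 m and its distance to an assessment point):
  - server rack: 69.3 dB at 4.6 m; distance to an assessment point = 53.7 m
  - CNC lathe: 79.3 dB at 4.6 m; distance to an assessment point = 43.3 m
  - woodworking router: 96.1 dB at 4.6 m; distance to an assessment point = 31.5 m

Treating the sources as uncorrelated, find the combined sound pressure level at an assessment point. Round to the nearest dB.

79 dB

Propagate each source to the receiver with L = L_ref − 20·log₁₀(r/r_ref), then add intensities.
server rack: 69.3 − 20·log₁₀(53.7/4.6) = 69.3 − 21.34 = 47.96 dB.
CNC lathe: 79.3 − 20·log₁₀(43.3/4.6) = 79.3 − 19.47 = 59.83 dB.
woodworking router: 96.1 − 20·log₁₀(31.5/4.6) = 96.1 − 16.71 = 79.39 dB.
Σ 10^(L/10) = 8.790e+07 → L_total = 10·log₁₀(8.790e+07) = 79.44 dB.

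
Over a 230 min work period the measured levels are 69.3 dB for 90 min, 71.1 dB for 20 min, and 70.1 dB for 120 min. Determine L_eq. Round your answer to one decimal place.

The energy average is taken in the linear domain: L_eq = 10·log₁₀[(Σ tᵢ·10^(Lᵢ/10))/T], T = 230 min.
Σ tᵢ·10^(Lᵢ/10) = 90·10^(69.3/10) + 20·10^(71.1/10) + 120·10^(70.1/10) = 2.252e+09.
L_eq = 10·log₁₀(2.252e+09/230) = 69.91 dB.

69.9 dB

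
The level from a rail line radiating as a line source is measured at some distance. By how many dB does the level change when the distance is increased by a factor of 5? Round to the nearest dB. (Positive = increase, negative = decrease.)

-7 dB

With cylindrical spreading the level changes by −10·log₁₀(r₂/r₁).
ΔL = −10·log₁₀(5) = -6.99 dB.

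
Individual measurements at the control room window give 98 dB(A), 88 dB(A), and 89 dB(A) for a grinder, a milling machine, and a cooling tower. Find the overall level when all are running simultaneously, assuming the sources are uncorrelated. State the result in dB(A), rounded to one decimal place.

98.9 dB(A)

Incoherent sources combine by intensity addition: L_total = 10·log₁₀(Σ 10^(L_i/10)).
Σ 10^(L/10) = 10^(98/10) + 10^(88/10) + 10^(89/10) = 7.735e+09.
L_total = 10·log₁₀(7.735e+09) = 98.88 dB(A).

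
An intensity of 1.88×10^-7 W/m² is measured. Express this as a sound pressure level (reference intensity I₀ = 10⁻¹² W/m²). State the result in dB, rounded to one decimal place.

I/I₀ = 1.88×10^-7/10⁻¹² = 1.88×10^5, and L = 10·log₁₀(I/I₀).
L = 10·(0.2742 + 5) = 52.74 dB.

52.7 dB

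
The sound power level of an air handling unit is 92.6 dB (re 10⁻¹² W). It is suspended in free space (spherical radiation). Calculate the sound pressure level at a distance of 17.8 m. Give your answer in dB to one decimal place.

56.6 dB

The power spreads over a sphere of area 4π·r², so L_p = L_w − 10·log₁₀(4π·r²).
4π·r² = 3982 m², 10·log₁₀ of that is 36.000 dB.
L_p = 92.6 − 36.000 = 56.60 dB.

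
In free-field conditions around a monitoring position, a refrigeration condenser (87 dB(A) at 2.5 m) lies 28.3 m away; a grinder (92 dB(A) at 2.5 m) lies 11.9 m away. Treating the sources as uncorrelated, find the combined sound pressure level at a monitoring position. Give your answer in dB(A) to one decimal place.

78.7 dB(A)

Apply inverse-square spreading to bring every level to the receiver, then sum 10^(L/10).
refrigeration condenser: 87 − 20·log₁₀(28.3/2.5) = 87 − 21.08 = 65.92 dB(A).
grinder: 92 − 20·log₁₀(11.9/2.5) = 92 − 13.55 = 78.45 dB(A).
Σ 10^(L/10) = 7.386e+07 → L_total = 10·log₁₀(7.386e+07) = 78.68 dB(A).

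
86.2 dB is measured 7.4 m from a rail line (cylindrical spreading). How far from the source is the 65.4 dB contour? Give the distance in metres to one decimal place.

The 20.8 dB drop corresponds to a distance ratio of 10^(20.8/10) for a line source.
r₂ = 7.4·10^((86.2−65.4)/10) = 7.4·10^(20.8/10) = 889.68 m.

889.7 m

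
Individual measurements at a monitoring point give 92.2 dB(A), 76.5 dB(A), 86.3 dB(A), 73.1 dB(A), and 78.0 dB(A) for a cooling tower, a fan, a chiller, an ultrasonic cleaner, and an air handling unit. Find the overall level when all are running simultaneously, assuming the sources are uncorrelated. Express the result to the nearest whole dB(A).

Incoherent sources combine by intensity addition: L_total = 10·log₁₀(Σ 10^(L_i/10)).
Σ 10^(L/10) = 10^(92.2/10) + 10^(76.5/10) + 10^(86.3/10) + 10^(73.1/10) + 10^(78.0/10) = 2.214e+09.
L_total = 10·log₁₀(2.214e+09) = 93.45 dB(A).

93 dB(A)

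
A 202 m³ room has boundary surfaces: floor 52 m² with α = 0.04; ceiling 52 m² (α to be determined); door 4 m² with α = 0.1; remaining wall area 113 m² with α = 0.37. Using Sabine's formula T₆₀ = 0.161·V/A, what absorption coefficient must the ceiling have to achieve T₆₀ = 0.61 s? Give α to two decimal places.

A = 0.161·V/T₆₀ = 0.161·202/0.61 = 53.31 m² sabins.
Absorption from the other surfaces = 52·0.04 + 4·0.1 + 113·0.37 = 44.29 m², so the ceiling must supply 9.02 m² over 52 m².
α = 9.02/52 = 0.174.

0.17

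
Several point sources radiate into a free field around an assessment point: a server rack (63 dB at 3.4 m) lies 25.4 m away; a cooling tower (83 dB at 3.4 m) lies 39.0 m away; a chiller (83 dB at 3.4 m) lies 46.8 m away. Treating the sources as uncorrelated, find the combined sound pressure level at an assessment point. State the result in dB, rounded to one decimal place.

64.2 dB

Propagate each source to the receiver with L = L_ref − 20·log₁₀(r/r_ref), then add intensities.
server rack: 63 − 20·log₁₀(25.4/3.4) = 63 − 17.47 = 45.53 dB.
cooling tower: 83 − 20·log₁₀(39.0/3.4) = 83 − 21.19 = 61.81 dB.
chiller: 83 − 20·log₁₀(46.8/3.4) = 83 − 22.78 = 60.22 dB.
Σ 10^(L/10) = 2.605e+06 → L_total = 10·log₁₀(2.605e+06) = 64.16 dB.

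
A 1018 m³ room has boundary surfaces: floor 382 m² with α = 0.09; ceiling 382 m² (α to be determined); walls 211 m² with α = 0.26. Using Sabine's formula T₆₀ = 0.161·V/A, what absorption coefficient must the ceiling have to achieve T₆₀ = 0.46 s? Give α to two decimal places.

0.70

From T₆₀ = 0.161·V/A, the target T₆₀ = 0.46 s needs A = 0.161·1018/0.46 = 356.30 m².
Absorption from the other surfaces = 382·0.09 + 211·0.26 = 89.24 m², so the ceiling must supply 267.06 m² over 382 m².
α = 267.06/382 = 0.699.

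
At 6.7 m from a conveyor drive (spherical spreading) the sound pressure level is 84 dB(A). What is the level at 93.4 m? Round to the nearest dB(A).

Point-source attenuation: ΔL = 20·log₁₀(r₂/r₁) = 20·log₁₀(93.4/6.7) = 22.885 dB.
L₂ = 84 − 20·log₁₀(93.4/6.7) = 84 − 22.885 = 61.11 dB(A).

61 dB(A)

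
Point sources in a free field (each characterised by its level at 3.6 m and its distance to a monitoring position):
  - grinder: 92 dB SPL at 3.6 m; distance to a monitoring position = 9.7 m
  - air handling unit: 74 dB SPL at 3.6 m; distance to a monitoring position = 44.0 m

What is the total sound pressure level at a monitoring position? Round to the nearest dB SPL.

83 dB SPL

First find each source's level at the receiver (point-source: −20·log₁₀(r/r_ref)), then combine on an intensity basis.
grinder: 92 − 20·log₁₀(9.7/3.6) = 92 − 8.61 = 83.39 dB SPL.
air handling unit: 74 − 20·log₁₀(44.0/3.6) = 74 − 21.74 = 52.26 dB SPL.
Σ 10^(L/10) = 2.185e+08 → L_total = 10·log₁₀(2.185e+08) = 83.39 dB SPL.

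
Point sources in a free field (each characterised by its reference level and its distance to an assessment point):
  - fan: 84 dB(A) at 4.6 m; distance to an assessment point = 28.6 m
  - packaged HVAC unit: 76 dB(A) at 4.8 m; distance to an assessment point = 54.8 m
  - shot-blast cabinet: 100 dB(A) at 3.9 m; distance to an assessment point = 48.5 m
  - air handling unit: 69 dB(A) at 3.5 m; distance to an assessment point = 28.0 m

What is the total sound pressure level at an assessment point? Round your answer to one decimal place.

78.5 dB(A)

Propagate each source to the receiver with L = L_ref − 20·log₁₀(r/r_ref), then add intensities.
fan: 84 − 20·log₁₀(28.6/4.6) = 84 − 15.87 = 68.13 dB(A).
packaged HVAC unit: 76 − 20·log₁₀(54.8/4.8) = 76 − 21.15 = 54.85 dB(A).
shot-blast cabinet: 100 − 20·log₁₀(48.5/3.9) = 100 − 21.89 = 78.11 dB(A).
air handling unit: 69 − 20·log₁₀(28.0/3.5) = 69 − 18.06 = 50.94 dB(A).
Σ 10^(L/10) = 7.159e+07 → L_total = 10·log₁₀(7.159e+07) = 78.55 dB(A).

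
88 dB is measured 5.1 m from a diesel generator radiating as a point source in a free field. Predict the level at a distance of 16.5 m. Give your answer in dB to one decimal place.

77.8 dB

For a point source, L₂ = L₁ − 20·log₁₀(r₂/r₁).
L₂ = 88 − 20·log₁₀(16.5/5.1) = 88 − 10.198 = 77.80 dB.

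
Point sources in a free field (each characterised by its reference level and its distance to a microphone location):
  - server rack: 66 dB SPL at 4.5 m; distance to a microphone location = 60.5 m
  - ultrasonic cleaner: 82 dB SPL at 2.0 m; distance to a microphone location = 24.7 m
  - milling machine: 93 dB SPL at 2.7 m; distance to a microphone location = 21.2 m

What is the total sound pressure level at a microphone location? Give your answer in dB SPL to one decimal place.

75.2 dB SPL

Apply inverse-square spreading to bring every level to the receiver, then sum 10^(L/10).
server rack: 66 − 20·log₁₀(60.5/4.5) = 66 − 22.57 = 43.43 dB SPL.
ultrasonic cleaner: 82 − 20·log₁₀(24.7/2.0) = 82 − 21.83 = 60.17 dB SPL.
milling machine: 93 − 20·log₁₀(21.2/2.7) = 93 − 17.90 = 75.10 dB SPL.
Σ 10^(L/10) = 3.342e+07 → L_total = 10·log₁₀(3.342e+07) = 75.24 dB SPL.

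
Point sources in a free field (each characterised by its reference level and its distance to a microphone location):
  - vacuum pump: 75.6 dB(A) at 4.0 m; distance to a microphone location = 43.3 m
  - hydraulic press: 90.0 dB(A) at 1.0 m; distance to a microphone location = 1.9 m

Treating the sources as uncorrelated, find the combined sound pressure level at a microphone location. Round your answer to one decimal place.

84.4 dB(A)

First find each source's level at the receiver (point-source: −20·log₁₀(r/r_ref)), then combine on an intensity basis.
vacuum pump: 75.6 − 20·log₁₀(43.3/4.0) = 75.6 − 20.69 = 54.91 dB(A).
hydraulic press: 90.0 − 20·log₁₀(1.9/1.0) = 90.0 − 5.58 = 84.42 dB(A).
Σ 10^(L/10) = 2.773e+08 → L_total = 10·log₁₀(2.773e+08) = 84.43 dB(A).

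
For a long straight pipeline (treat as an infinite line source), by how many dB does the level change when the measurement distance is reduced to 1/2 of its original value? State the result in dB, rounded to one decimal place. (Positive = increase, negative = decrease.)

+3.0 dB

A line source loses 3 dB per doubling of distance; generally ΔL = −10·log₁₀(r₂/r₁).
ΔL = −10·log₁₀(0.5) = +3.01 dB.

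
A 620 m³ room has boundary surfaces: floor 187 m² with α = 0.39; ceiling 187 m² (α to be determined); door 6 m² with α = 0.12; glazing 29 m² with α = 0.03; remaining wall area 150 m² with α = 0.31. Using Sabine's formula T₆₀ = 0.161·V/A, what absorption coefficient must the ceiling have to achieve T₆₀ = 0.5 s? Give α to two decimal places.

0.42

From T₆₀ = 0.161·V/A, the target T₆₀ = 0.5 s needs A = 0.161·620/0.5 = 199.64 m².
Absorption from the other surfaces = 187·0.39 + 6·0.12 + 29·0.03 + 150·0.31 = 121.02 m², so the ceiling must supply 78.62 m² over 187 m².
α = 78.62/187 = 0.420.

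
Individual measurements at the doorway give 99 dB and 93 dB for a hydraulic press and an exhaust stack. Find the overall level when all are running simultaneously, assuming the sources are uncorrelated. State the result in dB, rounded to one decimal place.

100.0 dB

Incoherent sources combine by intensity addition: L_total = 10·log₁₀(Σ 10^(L_i/10)).
Σ 10^(L/10) = 10^(99/10) + 10^(93/10) = 9.939e+09.
L_total = 10·log₁₀(9.939e+09) = 99.97 dB.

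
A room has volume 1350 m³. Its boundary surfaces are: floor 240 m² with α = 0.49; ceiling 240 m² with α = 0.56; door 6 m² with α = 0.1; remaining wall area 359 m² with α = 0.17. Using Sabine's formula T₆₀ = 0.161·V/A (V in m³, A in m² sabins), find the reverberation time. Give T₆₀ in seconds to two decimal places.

0.69 s

Summing Sᵢαᵢ: 240·0.49 + 240·0.56 + 6·0.1 + 359·0.17 = 313.63 m².
T₆₀ = 0.161 × 1350 / 313.63 = 0.693 s.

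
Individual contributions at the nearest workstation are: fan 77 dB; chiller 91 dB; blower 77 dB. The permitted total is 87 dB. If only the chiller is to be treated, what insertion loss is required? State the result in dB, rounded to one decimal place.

The untreated sources together contribute 10^(77/10) + 10^(77/10) = 1.002e+08, i.e. 80.01 dB.
To meet 87 dB overall, the treated chiller may contribute at most 10^(87/10) − 1.002e+08 = 4.009e+08, i.e. 86.03 dB.
So the chiller must be reduced from 91 to 86.03 dB: IL = 4.97 dB.

5.0 dB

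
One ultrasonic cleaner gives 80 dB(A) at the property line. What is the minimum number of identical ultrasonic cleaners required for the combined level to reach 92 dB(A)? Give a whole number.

16

N identical sources give L₁ + 10·log₁₀ N, so require 10·log₁₀ N ≥ 92 − 80 = 12.0 dB.
N ≥ 10^(12.0/10) = 15.849, so N = 16.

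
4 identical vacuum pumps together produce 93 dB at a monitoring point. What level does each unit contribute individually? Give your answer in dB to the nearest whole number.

87 dB

4 equal contributions raise the level by 10·log₁₀ 4 = 6.021 dB, so each unit alone gives 93 − 6.021.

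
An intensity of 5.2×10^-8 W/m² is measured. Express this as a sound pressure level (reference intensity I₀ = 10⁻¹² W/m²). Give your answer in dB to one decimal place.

I/I₀ = 5.2×10^-8/10⁻¹² = 5.2×10^4, and L = 10·log₁₀(I/I₀).
L = 10·(0.7160 + 4) = 47.16 dB.

47.2 dB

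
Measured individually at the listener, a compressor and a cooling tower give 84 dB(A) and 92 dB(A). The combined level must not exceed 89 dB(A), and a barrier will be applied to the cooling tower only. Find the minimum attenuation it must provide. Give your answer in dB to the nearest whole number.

5 dB

The untreated sources together contribute 10^(84/10) = 2.512e+08, i.e. 84.00 dB(A).
The limit corresponds to 10^(89/10) = 7.943e+08; subtracting the fixed part leaves 5.431e+08 for the cooling tower, i.e. 87.35 dB(A).
So the cooling tower must be reduced from 92 to 87.35 dB(A): IL = 4.65 dB.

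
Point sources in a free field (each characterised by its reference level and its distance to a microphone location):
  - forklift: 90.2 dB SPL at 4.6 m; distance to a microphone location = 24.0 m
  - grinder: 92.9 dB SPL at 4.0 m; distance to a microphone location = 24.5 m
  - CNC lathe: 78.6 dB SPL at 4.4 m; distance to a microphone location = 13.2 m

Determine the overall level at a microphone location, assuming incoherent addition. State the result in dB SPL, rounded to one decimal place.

79.9 dB SPL

First find each source's level at the receiver (point-source: −20·log₁₀(r/r_ref)), then combine on an intensity basis.
forklift: 90.2 − 20·log₁₀(24.0/4.6) = 90.2 − 14.35 = 75.85 dB SPL.
grinder: 92.9 − 20·log₁₀(24.5/4.0) = 92.9 − 15.74 = 77.16 dB SPL.
CNC lathe: 78.6 − 20·log₁₀(13.2/4.4) = 78.6 − 9.54 = 69.06 dB SPL.
Σ 10^(L/10) = 9.849e+07 → L_total = 10·log₁₀(9.849e+07) = 79.93 dB SPL.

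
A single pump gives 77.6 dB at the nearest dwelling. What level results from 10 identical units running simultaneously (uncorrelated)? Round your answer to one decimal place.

87.6 dB

N identical incoherent sources raise the level by 10·log₁₀ N.
L_total = 77.6 + 10·log₁₀(10) = 77.6 + 10.000 = 87.60 dB.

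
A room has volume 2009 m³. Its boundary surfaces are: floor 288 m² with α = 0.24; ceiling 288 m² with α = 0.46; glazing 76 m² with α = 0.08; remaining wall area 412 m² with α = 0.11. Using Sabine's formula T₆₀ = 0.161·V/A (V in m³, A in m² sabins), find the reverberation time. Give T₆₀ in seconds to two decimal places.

A = Σ Sᵢαᵢ = 288·0.24 + 288·0.46 + 76·0.08 + 412·0.11 = 253.00 m².
T₆₀ = 0.161 × 2009 / 253.00 = 1.278 s.

1.28 s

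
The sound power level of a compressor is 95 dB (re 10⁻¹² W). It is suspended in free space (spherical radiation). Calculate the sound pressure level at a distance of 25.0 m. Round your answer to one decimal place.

56.0 dB

L_p = L_w − 10·log₁₀(4π·r²) with r = 25.0 m.
4π·r² = 7854 m², 10·log₁₀ of that is 38.951 dB.
L_p = 95 − 38.951 = 56.05 dB.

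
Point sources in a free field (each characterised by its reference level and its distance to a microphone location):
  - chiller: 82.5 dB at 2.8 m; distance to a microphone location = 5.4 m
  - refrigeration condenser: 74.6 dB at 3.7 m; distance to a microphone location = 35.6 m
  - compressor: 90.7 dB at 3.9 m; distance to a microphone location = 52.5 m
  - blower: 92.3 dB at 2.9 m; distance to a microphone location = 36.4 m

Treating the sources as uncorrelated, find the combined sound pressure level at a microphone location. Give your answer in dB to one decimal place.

78.2 dB

Propagate each source to the receiver with L = L_ref − 20·log₁₀(r/r_ref), then add intensities.
chiller: 82.5 − 20·log₁₀(5.4/2.8) = 82.5 − 5.70 = 76.80 dB.
refrigeration condenser: 74.6 − 20·log₁₀(35.6/3.7) = 74.6 − 19.66 = 54.94 dB.
compressor: 90.7 − 20·log₁₀(52.5/3.9) = 90.7 − 22.58 = 68.12 dB.
blower: 92.3 − 20·log₁₀(36.4/2.9) = 92.3 − 21.97 = 70.33 dB.
Σ 10^(L/10) = 6.539e+07 → L_total = 10·log₁₀(6.539e+07) = 78.15 dB.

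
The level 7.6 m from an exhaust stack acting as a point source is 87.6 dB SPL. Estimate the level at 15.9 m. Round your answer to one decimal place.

Spherical spreading from a point source gives a 20·log₁₀(r₂/r₁) drop.
L₂ = 87.6 − 20·log₁₀(15.9/7.6) = 87.6 − 6.412 = 81.19 dB SPL.

81.2 dB SPL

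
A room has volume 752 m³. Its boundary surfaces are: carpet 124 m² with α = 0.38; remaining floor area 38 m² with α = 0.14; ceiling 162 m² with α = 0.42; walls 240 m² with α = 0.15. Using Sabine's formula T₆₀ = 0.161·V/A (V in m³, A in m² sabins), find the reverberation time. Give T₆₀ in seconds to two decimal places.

0.77 s

A = Σ Sᵢαᵢ = 124·0.38 + 38·0.14 + 162·0.42 + 240·0.15 = 156.48 m².
T₆₀ = 0.161 × 752 / 156.48 = 0.774 s.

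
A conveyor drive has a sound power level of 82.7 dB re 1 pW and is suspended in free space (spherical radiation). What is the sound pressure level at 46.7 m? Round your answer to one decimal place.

Free-field spherical radiation: L_p = L_w − 10·log₁₀(4π·r²), r = 46.7 m.
4π·r² = 2.741e+04 m², 10·log₁₀ of that is 44.378 dB.
L_p = 82.7 − 44.378 = 38.32 dB.

38.3 dB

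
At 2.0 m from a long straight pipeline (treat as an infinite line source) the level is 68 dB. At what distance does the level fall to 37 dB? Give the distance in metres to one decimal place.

Line-source spreading drops the level by 10·log₁₀(r₂/r₁); inverting, r₂/r₁ = 10^(ΔL/10).
r₂ = 2.0·10^((68−37)/10) = 2.0·10^(31.0/10) = 2517.85 m.

2517.9 m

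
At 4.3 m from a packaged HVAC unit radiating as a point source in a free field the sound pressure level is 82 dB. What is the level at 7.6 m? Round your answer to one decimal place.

Point-source attenuation: ΔL = 20·log₁₀(r₂/r₁) = 20·log₁₀(7.6/4.3) = 4.947 dB.
L₂ = 82 − 20·log₁₀(7.6/4.3) = 82 − 4.947 = 77.05 dB.

77.1 dB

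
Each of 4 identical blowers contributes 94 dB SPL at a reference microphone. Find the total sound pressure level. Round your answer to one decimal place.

N identical incoherent sources raise the level by 10·log₁₀ N.
L_total = 94 + 10·log₁₀(4) = 94 + 6.021 = 100.02 dB SPL.

100.0 dB SPL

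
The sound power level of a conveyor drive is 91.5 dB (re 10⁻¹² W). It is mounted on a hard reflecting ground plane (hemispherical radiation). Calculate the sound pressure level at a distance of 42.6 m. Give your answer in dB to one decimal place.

Free-field hemispherical radiation: L_p = L_w − 10·log₁₀(2π·r²), r = 42.6 m.
2π·r² = 1.14e+04 m², 10·log₁₀ of that is 40.570 dB.
L_p = 91.5 − 40.570 = 50.93 dB.

50.9 dB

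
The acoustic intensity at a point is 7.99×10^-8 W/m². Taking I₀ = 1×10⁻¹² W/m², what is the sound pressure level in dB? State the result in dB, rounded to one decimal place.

Dividing by I₀ shifts the exponent by 12: I/I₀ = 7.99×10^4.
L = 10·(0.9025 + 4) = 49.03 dB.

49.0 dB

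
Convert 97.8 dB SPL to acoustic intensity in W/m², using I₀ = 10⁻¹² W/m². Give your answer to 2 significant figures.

0.0060 W/m²

L = 10·log₁₀(I/I₀) ⇒ I = I₀·10^(L/10) = 10⁻¹² × 10^9.78.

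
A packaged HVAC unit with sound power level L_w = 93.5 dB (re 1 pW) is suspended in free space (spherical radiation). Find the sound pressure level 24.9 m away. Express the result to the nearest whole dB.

The power spreads over a sphere of area 4π·r², so L_p = L_w − 10·log₁₀(4π·r²).
4π·r² = 7791 m², 10·log₁₀ of that is 38.916 dB.
L_p = 93.5 − 38.916 = 54.58 dB.

55 dB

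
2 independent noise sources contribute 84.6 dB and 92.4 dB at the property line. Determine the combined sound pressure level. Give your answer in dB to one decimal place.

93.1 dB

Incoherent sources combine by intensity addition: L_total = 10·log₁₀(Σ 10^(L_i/10)).
Σ 10^(L/10) = 10^(84.6/10) + 10^(92.4/10) = 2.026e+09.
L_total = 10·log₁₀(2.026e+09) = 93.07 dB.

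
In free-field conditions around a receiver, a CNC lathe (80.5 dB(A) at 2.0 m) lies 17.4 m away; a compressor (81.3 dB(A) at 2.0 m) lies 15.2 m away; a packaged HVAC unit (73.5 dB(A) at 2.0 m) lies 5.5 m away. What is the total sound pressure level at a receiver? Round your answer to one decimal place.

68.3 dB(A)

Propagate each source to the receiver with L = L_ref − 20·log₁₀(r/r_ref), then add intensities.
CNC lathe: 80.5 − 20·log₁₀(17.4/2.0) = 80.5 − 18.79 = 61.71 dB(A).
compressor: 81.3 − 20·log₁₀(15.2/2.0) = 81.3 − 17.62 = 63.68 dB(A).
packaged HVAC unit: 73.5 − 20·log₁₀(5.5/2.0) = 73.5 − 8.79 = 64.71 dB(A).
Σ 10^(L/10) = 6.778e+06 → L_total = 10·log₁₀(6.778e+06) = 68.31 dB(A).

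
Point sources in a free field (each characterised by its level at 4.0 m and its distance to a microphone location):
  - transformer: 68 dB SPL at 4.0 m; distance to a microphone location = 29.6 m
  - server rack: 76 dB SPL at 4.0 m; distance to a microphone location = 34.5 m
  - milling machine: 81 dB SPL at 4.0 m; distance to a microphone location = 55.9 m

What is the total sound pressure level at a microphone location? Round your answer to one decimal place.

61.1 dB SPL

First find each source's level at the receiver (point-source: −20·log₁₀(r/r_ref)), then combine on an intensity basis.
transformer: 68 − 20·log₁₀(29.6/4.0) = 68 − 17.38 = 50.62 dB SPL.
server rack: 76 − 20·log₁₀(34.5/4.0) = 76 − 18.72 = 57.28 dB SPL.
milling machine: 81 − 20·log₁₀(55.9/4.0) = 81 − 22.91 = 58.09 dB SPL.
Σ 10^(L/10) = 1.295e+06 → L_total = 10·log₁₀(1.295e+06) = 61.12 dB SPL.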